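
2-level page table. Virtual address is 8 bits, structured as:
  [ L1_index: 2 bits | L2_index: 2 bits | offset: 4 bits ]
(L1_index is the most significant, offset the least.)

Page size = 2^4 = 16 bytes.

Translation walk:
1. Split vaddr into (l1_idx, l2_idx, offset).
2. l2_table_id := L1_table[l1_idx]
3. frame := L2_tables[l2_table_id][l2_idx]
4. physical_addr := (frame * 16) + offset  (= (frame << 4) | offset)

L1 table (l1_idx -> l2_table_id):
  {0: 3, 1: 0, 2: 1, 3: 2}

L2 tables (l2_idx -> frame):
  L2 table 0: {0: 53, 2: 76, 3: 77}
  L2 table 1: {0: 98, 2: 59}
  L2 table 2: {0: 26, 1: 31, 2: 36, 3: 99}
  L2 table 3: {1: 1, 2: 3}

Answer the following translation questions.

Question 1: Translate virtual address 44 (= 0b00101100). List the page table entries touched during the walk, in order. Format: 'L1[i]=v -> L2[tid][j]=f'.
vaddr = 44 = 0b00101100
Split: l1_idx=0, l2_idx=2, offset=12

Answer: L1[0]=3 -> L2[3][2]=3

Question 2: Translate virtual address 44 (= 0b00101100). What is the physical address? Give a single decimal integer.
Answer: 60

Derivation:
vaddr = 44 = 0b00101100
Split: l1_idx=0, l2_idx=2, offset=12
L1[0] = 3
L2[3][2] = 3
paddr = 3 * 16 + 12 = 60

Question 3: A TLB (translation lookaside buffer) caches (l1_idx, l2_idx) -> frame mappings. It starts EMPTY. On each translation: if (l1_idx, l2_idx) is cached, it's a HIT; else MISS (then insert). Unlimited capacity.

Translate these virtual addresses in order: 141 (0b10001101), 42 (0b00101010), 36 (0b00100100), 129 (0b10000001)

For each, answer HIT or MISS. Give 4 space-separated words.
Answer: MISS MISS HIT HIT

Derivation:
vaddr=141: (2,0) not in TLB -> MISS, insert
vaddr=42: (0,2) not in TLB -> MISS, insert
vaddr=36: (0,2) in TLB -> HIT
vaddr=129: (2,0) in TLB -> HIT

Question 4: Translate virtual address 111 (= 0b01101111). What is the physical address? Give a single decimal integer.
vaddr = 111 = 0b01101111
Split: l1_idx=1, l2_idx=2, offset=15
L1[1] = 0
L2[0][2] = 76
paddr = 76 * 16 + 15 = 1231

Answer: 1231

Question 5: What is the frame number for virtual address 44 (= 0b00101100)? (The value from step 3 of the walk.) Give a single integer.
Answer: 3

Derivation:
vaddr = 44: l1_idx=0, l2_idx=2
L1[0] = 3; L2[3][2] = 3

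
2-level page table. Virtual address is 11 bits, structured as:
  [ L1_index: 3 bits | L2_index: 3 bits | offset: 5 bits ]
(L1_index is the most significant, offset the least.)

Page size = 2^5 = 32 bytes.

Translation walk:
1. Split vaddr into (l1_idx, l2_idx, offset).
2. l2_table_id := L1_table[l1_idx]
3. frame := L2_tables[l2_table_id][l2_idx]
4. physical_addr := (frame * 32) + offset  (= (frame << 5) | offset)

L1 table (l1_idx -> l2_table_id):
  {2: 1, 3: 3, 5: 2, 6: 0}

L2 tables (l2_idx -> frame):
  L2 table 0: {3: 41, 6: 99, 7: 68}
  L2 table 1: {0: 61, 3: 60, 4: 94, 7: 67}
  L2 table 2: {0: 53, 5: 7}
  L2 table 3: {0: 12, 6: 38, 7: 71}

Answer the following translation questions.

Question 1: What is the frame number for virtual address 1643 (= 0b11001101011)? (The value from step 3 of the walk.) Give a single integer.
vaddr = 1643: l1_idx=6, l2_idx=3
L1[6] = 0; L2[0][3] = 41

Answer: 41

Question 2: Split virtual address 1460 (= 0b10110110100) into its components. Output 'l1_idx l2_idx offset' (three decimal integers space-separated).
vaddr = 1460 = 0b10110110100
  top 3 bits -> l1_idx = 5
  next 3 bits -> l2_idx = 5
  bottom 5 bits -> offset = 20

Answer: 5 5 20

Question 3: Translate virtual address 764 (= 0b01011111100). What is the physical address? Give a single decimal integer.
vaddr = 764 = 0b01011111100
Split: l1_idx=2, l2_idx=7, offset=28
L1[2] = 1
L2[1][7] = 67
paddr = 67 * 32 + 28 = 2172

Answer: 2172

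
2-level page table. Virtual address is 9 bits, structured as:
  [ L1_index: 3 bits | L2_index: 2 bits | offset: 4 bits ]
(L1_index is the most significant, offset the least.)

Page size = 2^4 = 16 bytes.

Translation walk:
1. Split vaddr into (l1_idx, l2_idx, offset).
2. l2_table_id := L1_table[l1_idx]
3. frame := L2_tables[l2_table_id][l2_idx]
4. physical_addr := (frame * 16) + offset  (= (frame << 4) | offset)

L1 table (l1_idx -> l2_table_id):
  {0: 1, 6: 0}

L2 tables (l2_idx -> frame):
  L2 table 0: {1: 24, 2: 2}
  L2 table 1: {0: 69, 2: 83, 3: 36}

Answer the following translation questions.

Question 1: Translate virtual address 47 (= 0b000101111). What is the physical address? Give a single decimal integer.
vaddr = 47 = 0b000101111
Split: l1_idx=0, l2_idx=2, offset=15
L1[0] = 1
L2[1][2] = 83
paddr = 83 * 16 + 15 = 1343

Answer: 1343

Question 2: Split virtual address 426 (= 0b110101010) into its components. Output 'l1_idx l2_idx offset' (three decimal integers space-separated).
vaddr = 426 = 0b110101010
  top 3 bits -> l1_idx = 6
  next 2 bits -> l2_idx = 2
  bottom 4 bits -> offset = 10

Answer: 6 2 10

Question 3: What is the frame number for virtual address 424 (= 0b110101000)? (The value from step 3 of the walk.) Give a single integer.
vaddr = 424: l1_idx=6, l2_idx=2
L1[6] = 0; L2[0][2] = 2

Answer: 2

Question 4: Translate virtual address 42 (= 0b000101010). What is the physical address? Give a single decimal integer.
vaddr = 42 = 0b000101010
Split: l1_idx=0, l2_idx=2, offset=10
L1[0] = 1
L2[1][2] = 83
paddr = 83 * 16 + 10 = 1338

Answer: 1338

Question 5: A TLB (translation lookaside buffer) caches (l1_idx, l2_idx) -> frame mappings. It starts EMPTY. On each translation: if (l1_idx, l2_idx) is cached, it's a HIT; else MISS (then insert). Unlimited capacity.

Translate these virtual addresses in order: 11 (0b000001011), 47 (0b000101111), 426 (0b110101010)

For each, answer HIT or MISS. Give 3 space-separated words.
vaddr=11: (0,0) not in TLB -> MISS, insert
vaddr=47: (0,2) not in TLB -> MISS, insert
vaddr=426: (6,2) not in TLB -> MISS, insert

Answer: MISS MISS MISS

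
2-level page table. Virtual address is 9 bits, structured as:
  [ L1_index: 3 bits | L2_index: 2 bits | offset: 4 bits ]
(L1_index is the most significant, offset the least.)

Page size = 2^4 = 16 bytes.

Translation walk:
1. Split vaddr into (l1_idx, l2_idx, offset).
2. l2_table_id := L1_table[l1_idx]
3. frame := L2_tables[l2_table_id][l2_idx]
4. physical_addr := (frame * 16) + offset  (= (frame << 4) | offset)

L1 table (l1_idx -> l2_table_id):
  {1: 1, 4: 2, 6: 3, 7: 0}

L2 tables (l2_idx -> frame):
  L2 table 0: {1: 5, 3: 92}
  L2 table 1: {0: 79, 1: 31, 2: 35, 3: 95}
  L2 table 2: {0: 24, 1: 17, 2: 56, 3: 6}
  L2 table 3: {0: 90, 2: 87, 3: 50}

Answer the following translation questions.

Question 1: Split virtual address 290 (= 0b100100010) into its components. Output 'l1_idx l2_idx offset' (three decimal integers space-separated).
vaddr = 290 = 0b100100010
  top 3 bits -> l1_idx = 4
  next 2 bits -> l2_idx = 2
  bottom 4 bits -> offset = 2

Answer: 4 2 2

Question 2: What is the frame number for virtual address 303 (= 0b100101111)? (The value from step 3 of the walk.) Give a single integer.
vaddr = 303: l1_idx=4, l2_idx=2
L1[4] = 2; L2[2][2] = 56

Answer: 56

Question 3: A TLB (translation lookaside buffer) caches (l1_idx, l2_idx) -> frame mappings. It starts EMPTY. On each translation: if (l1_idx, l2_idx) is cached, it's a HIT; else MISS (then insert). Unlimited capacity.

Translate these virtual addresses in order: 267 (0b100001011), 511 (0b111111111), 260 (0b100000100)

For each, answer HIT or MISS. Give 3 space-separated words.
vaddr=267: (4,0) not in TLB -> MISS, insert
vaddr=511: (7,3) not in TLB -> MISS, insert
vaddr=260: (4,0) in TLB -> HIT

Answer: MISS MISS HIT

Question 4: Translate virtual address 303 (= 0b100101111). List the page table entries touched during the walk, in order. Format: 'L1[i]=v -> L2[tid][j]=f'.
vaddr = 303 = 0b100101111
Split: l1_idx=4, l2_idx=2, offset=15

Answer: L1[4]=2 -> L2[2][2]=56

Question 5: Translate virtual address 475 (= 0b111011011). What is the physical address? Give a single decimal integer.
Answer: 91

Derivation:
vaddr = 475 = 0b111011011
Split: l1_idx=7, l2_idx=1, offset=11
L1[7] = 0
L2[0][1] = 5
paddr = 5 * 16 + 11 = 91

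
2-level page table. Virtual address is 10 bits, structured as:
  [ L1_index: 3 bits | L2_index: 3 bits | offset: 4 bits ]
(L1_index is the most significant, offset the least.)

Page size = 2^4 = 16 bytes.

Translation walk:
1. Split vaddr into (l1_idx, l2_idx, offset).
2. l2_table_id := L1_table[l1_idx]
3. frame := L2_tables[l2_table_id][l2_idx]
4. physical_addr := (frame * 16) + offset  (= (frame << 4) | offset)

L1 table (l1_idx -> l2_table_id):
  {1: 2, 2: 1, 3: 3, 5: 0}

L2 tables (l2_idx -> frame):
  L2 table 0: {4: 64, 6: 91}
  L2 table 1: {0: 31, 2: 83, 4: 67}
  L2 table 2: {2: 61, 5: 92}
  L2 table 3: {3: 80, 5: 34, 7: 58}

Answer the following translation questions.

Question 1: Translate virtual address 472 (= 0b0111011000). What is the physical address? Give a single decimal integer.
vaddr = 472 = 0b0111011000
Split: l1_idx=3, l2_idx=5, offset=8
L1[3] = 3
L2[3][5] = 34
paddr = 34 * 16 + 8 = 552

Answer: 552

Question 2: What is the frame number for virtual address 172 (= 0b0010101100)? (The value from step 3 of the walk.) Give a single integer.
Answer: 61

Derivation:
vaddr = 172: l1_idx=1, l2_idx=2
L1[1] = 2; L2[2][2] = 61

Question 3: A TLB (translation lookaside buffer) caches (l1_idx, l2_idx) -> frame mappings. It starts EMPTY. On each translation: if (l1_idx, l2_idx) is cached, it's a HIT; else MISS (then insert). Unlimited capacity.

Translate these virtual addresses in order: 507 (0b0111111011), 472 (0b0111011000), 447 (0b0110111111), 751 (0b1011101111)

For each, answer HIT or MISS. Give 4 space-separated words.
Answer: MISS MISS MISS MISS

Derivation:
vaddr=507: (3,7) not in TLB -> MISS, insert
vaddr=472: (3,5) not in TLB -> MISS, insert
vaddr=447: (3,3) not in TLB -> MISS, insert
vaddr=751: (5,6) not in TLB -> MISS, insert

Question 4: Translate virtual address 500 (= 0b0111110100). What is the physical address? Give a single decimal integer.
vaddr = 500 = 0b0111110100
Split: l1_idx=3, l2_idx=7, offset=4
L1[3] = 3
L2[3][7] = 58
paddr = 58 * 16 + 4 = 932

Answer: 932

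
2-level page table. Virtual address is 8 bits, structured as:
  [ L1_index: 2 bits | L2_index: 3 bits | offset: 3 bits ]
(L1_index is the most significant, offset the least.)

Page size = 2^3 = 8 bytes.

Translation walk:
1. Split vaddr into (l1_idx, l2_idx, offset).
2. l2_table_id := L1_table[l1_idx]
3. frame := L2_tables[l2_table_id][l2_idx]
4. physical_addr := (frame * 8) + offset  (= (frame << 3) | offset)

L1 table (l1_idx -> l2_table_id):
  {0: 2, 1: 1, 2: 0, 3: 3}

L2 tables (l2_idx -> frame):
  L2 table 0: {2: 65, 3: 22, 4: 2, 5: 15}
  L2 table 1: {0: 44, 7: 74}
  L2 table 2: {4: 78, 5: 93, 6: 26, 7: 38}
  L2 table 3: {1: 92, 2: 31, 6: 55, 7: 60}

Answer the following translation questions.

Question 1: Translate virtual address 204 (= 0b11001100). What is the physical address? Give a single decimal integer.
vaddr = 204 = 0b11001100
Split: l1_idx=3, l2_idx=1, offset=4
L1[3] = 3
L2[3][1] = 92
paddr = 92 * 8 + 4 = 740

Answer: 740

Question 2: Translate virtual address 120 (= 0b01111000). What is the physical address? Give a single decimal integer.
vaddr = 120 = 0b01111000
Split: l1_idx=1, l2_idx=7, offset=0
L1[1] = 1
L2[1][7] = 74
paddr = 74 * 8 + 0 = 592

Answer: 592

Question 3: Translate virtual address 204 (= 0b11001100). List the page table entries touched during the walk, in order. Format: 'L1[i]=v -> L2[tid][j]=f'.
vaddr = 204 = 0b11001100
Split: l1_idx=3, l2_idx=1, offset=4

Answer: L1[3]=3 -> L2[3][1]=92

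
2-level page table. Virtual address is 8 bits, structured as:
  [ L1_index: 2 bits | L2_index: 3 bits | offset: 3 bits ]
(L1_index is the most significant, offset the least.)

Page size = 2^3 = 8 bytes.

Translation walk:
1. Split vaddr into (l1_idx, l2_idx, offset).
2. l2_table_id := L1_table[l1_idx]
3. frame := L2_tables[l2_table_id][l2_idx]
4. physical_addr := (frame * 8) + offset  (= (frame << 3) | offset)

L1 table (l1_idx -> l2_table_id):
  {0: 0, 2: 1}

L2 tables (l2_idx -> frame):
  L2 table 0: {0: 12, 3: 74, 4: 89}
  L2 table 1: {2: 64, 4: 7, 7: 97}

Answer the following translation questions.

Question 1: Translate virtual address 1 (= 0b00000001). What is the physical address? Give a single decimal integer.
vaddr = 1 = 0b00000001
Split: l1_idx=0, l2_idx=0, offset=1
L1[0] = 0
L2[0][0] = 12
paddr = 12 * 8 + 1 = 97

Answer: 97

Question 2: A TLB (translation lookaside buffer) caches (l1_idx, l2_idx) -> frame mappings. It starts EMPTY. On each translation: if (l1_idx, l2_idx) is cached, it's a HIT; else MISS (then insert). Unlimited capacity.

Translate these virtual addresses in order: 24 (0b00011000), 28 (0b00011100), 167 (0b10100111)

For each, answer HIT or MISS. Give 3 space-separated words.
vaddr=24: (0,3) not in TLB -> MISS, insert
vaddr=28: (0,3) in TLB -> HIT
vaddr=167: (2,4) not in TLB -> MISS, insert

Answer: MISS HIT MISS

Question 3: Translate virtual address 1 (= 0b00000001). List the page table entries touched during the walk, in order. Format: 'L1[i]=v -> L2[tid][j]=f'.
Answer: L1[0]=0 -> L2[0][0]=12

Derivation:
vaddr = 1 = 0b00000001
Split: l1_idx=0, l2_idx=0, offset=1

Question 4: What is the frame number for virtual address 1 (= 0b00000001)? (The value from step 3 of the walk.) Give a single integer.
vaddr = 1: l1_idx=0, l2_idx=0
L1[0] = 0; L2[0][0] = 12

Answer: 12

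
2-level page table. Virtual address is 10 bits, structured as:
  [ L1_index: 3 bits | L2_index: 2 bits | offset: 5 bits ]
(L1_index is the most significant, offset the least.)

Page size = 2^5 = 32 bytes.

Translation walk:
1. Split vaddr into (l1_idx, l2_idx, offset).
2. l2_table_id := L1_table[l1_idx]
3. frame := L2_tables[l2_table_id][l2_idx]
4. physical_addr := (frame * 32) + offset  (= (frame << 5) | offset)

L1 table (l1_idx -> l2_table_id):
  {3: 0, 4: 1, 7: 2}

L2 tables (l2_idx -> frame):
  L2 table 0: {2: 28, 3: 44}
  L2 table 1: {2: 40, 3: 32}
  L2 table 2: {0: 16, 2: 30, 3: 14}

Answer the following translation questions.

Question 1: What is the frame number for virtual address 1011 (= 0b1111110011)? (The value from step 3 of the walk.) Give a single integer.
vaddr = 1011: l1_idx=7, l2_idx=3
L1[7] = 2; L2[2][3] = 14

Answer: 14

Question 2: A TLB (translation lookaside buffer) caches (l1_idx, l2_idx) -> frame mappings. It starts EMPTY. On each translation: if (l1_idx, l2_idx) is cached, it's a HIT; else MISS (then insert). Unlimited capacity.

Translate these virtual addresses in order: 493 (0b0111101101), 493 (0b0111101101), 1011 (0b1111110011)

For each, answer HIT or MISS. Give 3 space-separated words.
Answer: MISS HIT MISS

Derivation:
vaddr=493: (3,3) not in TLB -> MISS, insert
vaddr=493: (3,3) in TLB -> HIT
vaddr=1011: (7,3) not in TLB -> MISS, insert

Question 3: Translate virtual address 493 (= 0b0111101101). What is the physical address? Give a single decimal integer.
Answer: 1421

Derivation:
vaddr = 493 = 0b0111101101
Split: l1_idx=3, l2_idx=3, offset=13
L1[3] = 0
L2[0][3] = 44
paddr = 44 * 32 + 13 = 1421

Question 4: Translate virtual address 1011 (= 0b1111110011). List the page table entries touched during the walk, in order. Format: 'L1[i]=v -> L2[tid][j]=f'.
vaddr = 1011 = 0b1111110011
Split: l1_idx=7, l2_idx=3, offset=19

Answer: L1[7]=2 -> L2[2][3]=14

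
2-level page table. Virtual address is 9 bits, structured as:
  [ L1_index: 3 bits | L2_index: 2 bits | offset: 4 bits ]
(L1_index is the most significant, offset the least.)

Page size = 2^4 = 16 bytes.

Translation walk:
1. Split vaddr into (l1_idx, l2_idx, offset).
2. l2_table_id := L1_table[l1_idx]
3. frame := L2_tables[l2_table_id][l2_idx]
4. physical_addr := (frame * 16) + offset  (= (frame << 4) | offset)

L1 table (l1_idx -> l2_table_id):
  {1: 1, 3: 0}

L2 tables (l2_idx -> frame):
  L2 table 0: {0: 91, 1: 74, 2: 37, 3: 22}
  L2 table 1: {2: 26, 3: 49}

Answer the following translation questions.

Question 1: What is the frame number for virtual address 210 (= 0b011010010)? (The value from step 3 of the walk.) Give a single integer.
vaddr = 210: l1_idx=3, l2_idx=1
L1[3] = 0; L2[0][1] = 74

Answer: 74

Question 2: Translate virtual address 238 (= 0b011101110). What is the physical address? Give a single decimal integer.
vaddr = 238 = 0b011101110
Split: l1_idx=3, l2_idx=2, offset=14
L1[3] = 0
L2[0][2] = 37
paddr = 37 * 16 + 14 = 606

Answer: 606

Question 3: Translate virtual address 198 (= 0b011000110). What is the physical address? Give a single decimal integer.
Answer: 1462

Derivation:
vaddr = 198 = 0b011000110
Split: l1_idx=3, l2_idx=0, offset=6
L1[3] = 0
L2[0][0] = 91
paddr = 91 * 16 + 6 = 1462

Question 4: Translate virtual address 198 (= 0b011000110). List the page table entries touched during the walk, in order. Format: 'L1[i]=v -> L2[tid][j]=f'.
Answer: L1[3]=0 -> L2[0][0]=91

Derivation:
vaddr = 198 = 0b011000110
Split: l1_idx=3, l2_idx=0, offset=6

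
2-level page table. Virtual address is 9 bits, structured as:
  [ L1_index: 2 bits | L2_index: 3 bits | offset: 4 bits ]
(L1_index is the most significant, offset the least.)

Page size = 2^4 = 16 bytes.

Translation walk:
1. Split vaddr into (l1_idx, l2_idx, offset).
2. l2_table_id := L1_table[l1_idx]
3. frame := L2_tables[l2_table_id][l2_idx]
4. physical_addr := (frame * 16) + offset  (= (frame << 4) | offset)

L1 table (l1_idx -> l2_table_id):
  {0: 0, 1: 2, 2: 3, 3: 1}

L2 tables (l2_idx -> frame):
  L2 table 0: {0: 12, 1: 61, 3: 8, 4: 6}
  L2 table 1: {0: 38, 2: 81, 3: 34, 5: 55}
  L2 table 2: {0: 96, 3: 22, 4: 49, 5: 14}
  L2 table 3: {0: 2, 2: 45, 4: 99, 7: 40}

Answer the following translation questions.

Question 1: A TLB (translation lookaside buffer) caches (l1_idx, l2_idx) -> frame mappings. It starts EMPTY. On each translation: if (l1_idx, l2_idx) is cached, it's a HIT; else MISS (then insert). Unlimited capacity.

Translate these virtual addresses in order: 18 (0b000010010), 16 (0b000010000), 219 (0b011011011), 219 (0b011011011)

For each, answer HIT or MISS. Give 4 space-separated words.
vaddr=18: (0,1) not in TLB -> MISS, insert
vaddr=16: (0,1) in TLB -> HIT
vaddr=219: (1,5) not in TLB -> MISS, insert
vaddr=219: (1,5) in TLB -> HIT

Answer: MISS HIT MISS HIT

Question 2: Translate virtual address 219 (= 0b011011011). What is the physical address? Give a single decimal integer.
Answer: 235

Derivation:
vaddr = 219 = 0b011011011
Split: l1_idx=1, l2_idx=5, offset=11
L1[1] = 2
L2[2][5] = 14
paddr = 14 * 16 + 11 = 235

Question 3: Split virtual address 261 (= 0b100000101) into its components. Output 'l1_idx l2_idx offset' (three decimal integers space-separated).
Answer: 2 0 5

Derivation:
vaddr = 261 = 0b100000101
  top 2 bits -> l1_idx = 2
  next 3 bits -> l2_idx = 0
  bottom 4 bits -> offset = 5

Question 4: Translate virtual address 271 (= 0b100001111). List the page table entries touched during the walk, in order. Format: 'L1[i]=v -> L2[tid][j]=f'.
vaddr = 271 = 0b100001111
Split: l1_idx=2, l2_idx=0, offset=15

Answer: L1[2]=3 -> L2[3][0]=2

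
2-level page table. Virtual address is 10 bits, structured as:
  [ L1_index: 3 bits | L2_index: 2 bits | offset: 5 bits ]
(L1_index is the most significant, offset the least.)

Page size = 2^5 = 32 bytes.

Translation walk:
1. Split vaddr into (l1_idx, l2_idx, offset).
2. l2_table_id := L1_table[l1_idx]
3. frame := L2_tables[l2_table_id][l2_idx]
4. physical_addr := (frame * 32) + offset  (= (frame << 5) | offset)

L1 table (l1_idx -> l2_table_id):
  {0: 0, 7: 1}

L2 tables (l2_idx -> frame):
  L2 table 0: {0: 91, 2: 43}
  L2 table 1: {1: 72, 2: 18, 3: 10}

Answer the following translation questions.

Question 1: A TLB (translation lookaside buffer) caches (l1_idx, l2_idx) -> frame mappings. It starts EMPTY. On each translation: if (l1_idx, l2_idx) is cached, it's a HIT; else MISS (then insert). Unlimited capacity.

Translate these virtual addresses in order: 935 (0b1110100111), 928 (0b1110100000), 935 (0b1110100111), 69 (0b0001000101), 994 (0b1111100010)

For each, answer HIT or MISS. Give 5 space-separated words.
Answer: MISS HIT HIT MISS MISS

Derivation:
vaddr=935: (7,1) not in TLB -> MISS, insert
vaddr=928: (7,1) in TLB -> HIT
vaddr=935: (7,1) in TLB -> HIT
vaddr=69: (0,2) not in TLB -> MISS, insert
vaddr=994: (7,3) not in TLB -> MISS, insert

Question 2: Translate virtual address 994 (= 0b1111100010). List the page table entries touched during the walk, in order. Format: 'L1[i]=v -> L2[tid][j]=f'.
Answer: L1[7]=1 -> L2[1][3]=10

Derivation:
vaddr = 994 = 0b1111100010
Split: l1_idx=7, l2_idx=3, offset=2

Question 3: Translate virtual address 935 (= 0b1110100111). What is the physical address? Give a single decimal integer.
vaddr = 935 = 0b1110100111
Split: l1_idx=7, l2_idx=1, offset=7
L1[7] = 1
L2[1][1] = 72
paddr = 72 * 32 + 7 = 2311

Answer: 2311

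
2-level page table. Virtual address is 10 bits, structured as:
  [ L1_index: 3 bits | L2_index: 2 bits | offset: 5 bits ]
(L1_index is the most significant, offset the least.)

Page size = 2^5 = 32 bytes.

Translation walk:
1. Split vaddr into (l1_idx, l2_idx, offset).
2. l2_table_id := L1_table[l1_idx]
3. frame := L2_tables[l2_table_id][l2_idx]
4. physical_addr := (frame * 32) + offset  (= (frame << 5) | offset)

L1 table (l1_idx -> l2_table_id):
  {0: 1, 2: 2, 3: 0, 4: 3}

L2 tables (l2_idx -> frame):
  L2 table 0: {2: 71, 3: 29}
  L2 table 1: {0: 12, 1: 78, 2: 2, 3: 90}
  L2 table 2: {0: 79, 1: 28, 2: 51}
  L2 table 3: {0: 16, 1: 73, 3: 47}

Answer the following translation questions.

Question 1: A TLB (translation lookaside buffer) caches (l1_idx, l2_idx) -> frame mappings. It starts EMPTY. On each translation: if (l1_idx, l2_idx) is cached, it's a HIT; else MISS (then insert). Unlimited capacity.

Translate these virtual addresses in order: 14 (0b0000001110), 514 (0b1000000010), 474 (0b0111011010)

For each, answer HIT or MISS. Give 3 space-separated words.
Answer: MISS MISS MISS

Derivation:
vaddr=14: (0,0) not in TLB -> MISS, insert
vaddr=514: (4,0) not in TLB -> MISS, insert
vaddr=474: (3,2) not in TLB -> MISS, insert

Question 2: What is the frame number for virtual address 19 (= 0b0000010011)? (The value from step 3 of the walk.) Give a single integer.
vaddr = 19: l1_idx=0, l2_idx=0
L1[0] = 1; L2[1][0] = 12

Answer: 12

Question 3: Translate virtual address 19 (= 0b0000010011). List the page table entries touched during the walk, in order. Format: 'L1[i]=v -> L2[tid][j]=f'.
Answer: L1[0]=1 -> L2[1][0]=12

Derivation:
vaddr = 19 = 0b0000010011
Split: l1_idx=0, l2_idx=0, offset=19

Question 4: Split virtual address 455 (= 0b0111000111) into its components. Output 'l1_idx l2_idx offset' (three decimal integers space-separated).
vaddr = 455 = 0b0111000111
  top 3 bits -> l1_idx = 3
  next 2 bits -> l2_idx = 2
  bottom 5 bits -> offset = 7

Answer: 3 2 7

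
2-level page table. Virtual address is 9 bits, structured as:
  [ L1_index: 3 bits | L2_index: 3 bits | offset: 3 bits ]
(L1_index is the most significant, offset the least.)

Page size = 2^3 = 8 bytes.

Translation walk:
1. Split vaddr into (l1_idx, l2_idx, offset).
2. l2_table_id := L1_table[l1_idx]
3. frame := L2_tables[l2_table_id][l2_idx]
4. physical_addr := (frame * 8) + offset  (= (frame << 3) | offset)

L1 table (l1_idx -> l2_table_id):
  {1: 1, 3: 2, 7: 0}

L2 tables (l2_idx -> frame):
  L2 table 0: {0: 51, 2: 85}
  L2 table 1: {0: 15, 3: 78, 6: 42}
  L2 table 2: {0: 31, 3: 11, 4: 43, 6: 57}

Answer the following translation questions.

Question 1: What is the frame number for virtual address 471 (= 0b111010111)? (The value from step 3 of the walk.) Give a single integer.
vaddr = 471: l1_idx=7, l2_idx=2
L1[7] = 0; L2[0][2] = 85

Answer: 85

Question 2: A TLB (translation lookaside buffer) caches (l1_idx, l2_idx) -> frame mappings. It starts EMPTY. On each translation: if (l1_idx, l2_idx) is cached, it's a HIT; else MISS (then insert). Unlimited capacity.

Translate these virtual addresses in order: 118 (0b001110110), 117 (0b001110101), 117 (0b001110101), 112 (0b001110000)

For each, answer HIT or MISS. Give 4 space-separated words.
Answer: MISS HIT HIT HIT

Derivation:
vaddr=118: (1,6) not in TLB -> MISS, insert
vaddr=117: (1,6) in TLB -> HIT
vaddr=117: (1,6) in TLB -> HIT
vaddr=112: (1,6) in TLB -> HIT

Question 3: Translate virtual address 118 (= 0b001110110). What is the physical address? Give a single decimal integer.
Answer: 342

Derivation:
vaddr = 118 = 0b001110110
Split: l1_idx=1, l2_idx=6, offset=6
L1[1] = 1
L2[1][6] = 42
paddr = 42 * 8 + 6 = 342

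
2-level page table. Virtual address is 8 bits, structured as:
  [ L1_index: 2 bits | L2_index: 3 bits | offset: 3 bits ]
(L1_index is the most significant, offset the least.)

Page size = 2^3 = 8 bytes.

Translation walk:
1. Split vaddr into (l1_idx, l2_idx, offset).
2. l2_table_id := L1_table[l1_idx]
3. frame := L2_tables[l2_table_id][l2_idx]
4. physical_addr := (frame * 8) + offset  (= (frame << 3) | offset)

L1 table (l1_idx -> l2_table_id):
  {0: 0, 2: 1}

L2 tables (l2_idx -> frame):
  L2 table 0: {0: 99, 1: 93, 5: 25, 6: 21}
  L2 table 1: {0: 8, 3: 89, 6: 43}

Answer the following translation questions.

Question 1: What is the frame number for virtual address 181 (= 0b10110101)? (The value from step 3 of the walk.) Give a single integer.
Answer: 43

Derivation:
vaddr = 181: l1_idx=2, l2_idx=6
L1[2] = 1; L2[1][6] = 43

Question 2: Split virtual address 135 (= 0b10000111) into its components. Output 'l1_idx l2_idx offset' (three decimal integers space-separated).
vaddr = 135 = 0b10000111
  top 2 bits -> l1_idx = 2
  next 3 bits -> l2_idx = 0
  bottom 3 bits -> offset = 7

Answer: 2 0 7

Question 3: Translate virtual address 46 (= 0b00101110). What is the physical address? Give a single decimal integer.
vaddr = 46 = 0b00101110
Split: l1_idx=0, l2_idx=5, offset=6
L1[0] = 0
L2[0][5] = 25
paddr = 25 * 8 + 6 = 206

Answer: 206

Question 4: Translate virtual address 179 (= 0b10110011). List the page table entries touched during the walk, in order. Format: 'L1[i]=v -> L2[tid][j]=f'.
Answer: L1[2]=1 -> L2[1][6]=43

Derivation:
vaddr = 179 = 0b10110011
Split: l1_idx=2, l2_idx=6, offset=3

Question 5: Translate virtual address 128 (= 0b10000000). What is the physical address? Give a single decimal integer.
vaddr = 128 = 0b10000000
Split: l1_idx=2, l2_idx=0, offset=0
L1[2] = 1
L2[1][0] = 8
paddr = 8 * 8 + 0 = 64

Answer: 64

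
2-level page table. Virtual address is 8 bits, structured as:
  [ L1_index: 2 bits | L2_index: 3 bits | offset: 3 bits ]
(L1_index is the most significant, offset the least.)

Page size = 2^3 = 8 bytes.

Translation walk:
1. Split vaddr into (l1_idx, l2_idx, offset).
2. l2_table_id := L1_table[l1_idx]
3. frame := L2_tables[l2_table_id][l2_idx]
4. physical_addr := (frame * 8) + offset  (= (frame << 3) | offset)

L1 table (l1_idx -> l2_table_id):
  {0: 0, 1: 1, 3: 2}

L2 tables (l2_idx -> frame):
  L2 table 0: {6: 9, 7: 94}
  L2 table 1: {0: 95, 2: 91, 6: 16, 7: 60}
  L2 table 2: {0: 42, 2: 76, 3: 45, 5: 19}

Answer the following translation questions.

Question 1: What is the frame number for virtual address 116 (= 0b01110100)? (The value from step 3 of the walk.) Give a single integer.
vaddr = 116: l1_idx=1, l2_idx=6
L1[1] = 1; L2[1][6] = 16

Answer: 16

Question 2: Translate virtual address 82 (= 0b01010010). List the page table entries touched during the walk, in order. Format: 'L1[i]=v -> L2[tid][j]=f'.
vaddr = 82 = 0b01010010
Split: l1_idx=1, l2_idx=2, offset=2

Answer: L1[1]=1 -> L2[1][2]=91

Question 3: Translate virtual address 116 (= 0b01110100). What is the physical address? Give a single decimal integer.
Answer: 132

Derivation:
vaddr = 116 = 0b01110100
Split: l1_idx=1, l2_idx=6, offset=4
L1[1] = 1
L2[1][6] = 16
paddr = 16 * 8 + 4 = 132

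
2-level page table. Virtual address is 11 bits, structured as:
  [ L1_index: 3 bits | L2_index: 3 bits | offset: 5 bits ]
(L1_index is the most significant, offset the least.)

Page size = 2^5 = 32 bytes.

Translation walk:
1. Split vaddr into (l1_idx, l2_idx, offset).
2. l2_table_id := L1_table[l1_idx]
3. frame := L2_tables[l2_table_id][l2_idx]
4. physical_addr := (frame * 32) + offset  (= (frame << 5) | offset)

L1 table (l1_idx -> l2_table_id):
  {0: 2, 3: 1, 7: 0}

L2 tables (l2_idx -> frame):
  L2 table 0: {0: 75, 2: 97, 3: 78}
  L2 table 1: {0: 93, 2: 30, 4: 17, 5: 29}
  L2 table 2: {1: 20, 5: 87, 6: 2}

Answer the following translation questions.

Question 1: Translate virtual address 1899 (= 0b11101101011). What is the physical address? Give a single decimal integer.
Answer: 2507

Derivation:
vaddr = 1899 = 0b11101101011
Split: l1_idx=7, l2_idx=3, offset=11
L1[7] = 0
L2[0][3] = 78
paddr = 78 * 32 + 11 = 2507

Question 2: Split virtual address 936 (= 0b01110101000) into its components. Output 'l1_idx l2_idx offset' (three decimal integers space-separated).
vaddr = 936 = 0b01110101000
  top 3 bits -> l1_idx = 3
  next 3 bits -> l2_idx = 5
  bottom 5 bits -> offset = 8

Answer: 3 5 8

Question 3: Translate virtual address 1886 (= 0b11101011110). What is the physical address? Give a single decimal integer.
Answer: 3134

Derivation:
vaddr = 1886 = 0b11101011110
Split: l1_idx=7, l2_idx=2, offset=30
L1[7] = 0
L2[0][2] = 97
paddr = 97 * 32 + 30 = 3134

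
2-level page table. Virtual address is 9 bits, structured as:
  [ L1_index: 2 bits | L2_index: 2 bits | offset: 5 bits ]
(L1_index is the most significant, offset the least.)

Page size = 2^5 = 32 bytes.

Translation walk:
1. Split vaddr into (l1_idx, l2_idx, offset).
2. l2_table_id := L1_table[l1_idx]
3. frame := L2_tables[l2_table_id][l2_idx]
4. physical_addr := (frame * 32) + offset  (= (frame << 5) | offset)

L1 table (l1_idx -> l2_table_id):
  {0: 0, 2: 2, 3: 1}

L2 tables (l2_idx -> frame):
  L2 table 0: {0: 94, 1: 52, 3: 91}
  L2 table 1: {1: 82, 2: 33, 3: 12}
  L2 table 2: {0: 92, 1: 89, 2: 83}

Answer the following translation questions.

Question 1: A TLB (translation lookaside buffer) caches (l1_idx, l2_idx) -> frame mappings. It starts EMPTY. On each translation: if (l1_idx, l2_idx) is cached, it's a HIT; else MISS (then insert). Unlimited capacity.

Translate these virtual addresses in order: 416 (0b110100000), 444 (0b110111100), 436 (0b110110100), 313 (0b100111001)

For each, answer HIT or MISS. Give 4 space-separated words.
vaddr=416: (3,1) not in TLB -> MISS, insert
vaddr=444: (3,1) in TLB -> HIT
vaddr=436: (3,1) in TLB -> HIT
vaddr=313: (2,1) not in TLB -> MISS, insert

Answer: MISS HIT HIT MISS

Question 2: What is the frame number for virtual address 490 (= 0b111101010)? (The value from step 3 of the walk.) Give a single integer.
Answer: 12

Derivation:
vaddr = 490: l1_idx=3, l2_idx=3
L1[3] = 1; L2[1][3] = 12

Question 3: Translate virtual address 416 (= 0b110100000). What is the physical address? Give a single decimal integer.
vaddr = 416 = 0b110100000
Split: l1_idx=3, l2_idx=1, offset=0
L1[3] = 1
L2[1][1] = 82
paddr = 82 * 32 + 0 = 2624

Answer: 2624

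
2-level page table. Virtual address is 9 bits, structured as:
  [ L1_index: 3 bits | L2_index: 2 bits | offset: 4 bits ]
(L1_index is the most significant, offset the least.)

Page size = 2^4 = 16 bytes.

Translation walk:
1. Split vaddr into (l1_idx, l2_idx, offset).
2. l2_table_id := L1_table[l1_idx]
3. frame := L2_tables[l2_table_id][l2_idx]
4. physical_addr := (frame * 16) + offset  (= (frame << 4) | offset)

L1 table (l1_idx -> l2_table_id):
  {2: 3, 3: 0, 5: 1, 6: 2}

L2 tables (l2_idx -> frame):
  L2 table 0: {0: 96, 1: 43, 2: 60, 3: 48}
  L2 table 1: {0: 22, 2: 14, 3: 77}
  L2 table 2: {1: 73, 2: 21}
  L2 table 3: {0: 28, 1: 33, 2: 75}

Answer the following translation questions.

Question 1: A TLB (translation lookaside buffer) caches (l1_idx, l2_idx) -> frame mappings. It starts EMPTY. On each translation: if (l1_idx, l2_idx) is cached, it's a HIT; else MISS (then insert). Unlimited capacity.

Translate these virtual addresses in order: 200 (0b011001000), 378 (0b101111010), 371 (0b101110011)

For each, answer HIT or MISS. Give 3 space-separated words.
vaddr=200: (3,0) not in TLB -> MISS, insert
vaddr=378: (5,3) not in TLB -> MISS, insert
vaddr=371: (5,3) in TLB -> HIT

Answer: MISS MISS HIT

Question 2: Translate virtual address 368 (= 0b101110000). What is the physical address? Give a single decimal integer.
vaddr = 368 = 0b101110000
Split: l1_idx=5, l2_idx=3, offset=0
L1[5] = 1
L2[1][3] = 77
paddr = 77 * 16 + 0 = 1232

Answer: 1232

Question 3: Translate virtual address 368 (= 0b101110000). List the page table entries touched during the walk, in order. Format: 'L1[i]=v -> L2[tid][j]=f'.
Answer: L1[5]=1 -> L2[1][3]=77

Derivation:
vaddr = 368 = 0b101110000
Split: l1_idx=5, l2_idx=3, offset=0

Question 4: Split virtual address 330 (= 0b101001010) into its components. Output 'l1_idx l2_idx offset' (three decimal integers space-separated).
vaddr = 330 = 0b101001010
  top 3 bits -> l1_idx = 5
  next 2 bits -> l2_idx = 0
  bottom 4 bits -> offset = 10

Answer: 5 0 10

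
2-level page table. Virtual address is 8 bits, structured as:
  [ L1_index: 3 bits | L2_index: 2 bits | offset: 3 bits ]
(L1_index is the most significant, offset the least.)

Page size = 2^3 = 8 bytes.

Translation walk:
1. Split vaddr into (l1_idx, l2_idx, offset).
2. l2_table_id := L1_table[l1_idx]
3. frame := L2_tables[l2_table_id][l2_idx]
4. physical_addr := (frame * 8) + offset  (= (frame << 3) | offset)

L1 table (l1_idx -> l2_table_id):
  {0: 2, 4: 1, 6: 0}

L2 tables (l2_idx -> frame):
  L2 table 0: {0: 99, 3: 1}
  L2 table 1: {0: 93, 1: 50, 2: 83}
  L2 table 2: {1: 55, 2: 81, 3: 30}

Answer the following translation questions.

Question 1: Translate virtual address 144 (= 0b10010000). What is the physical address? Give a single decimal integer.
Answer: 664

Derivation:
vaddr = 144 = 0b10010000
Split: l1_idx=4, l2_idx=2, offset=0
L1[4] = 1
L2[1][2] = 83
paddr = 83 * 8 + 0 = 664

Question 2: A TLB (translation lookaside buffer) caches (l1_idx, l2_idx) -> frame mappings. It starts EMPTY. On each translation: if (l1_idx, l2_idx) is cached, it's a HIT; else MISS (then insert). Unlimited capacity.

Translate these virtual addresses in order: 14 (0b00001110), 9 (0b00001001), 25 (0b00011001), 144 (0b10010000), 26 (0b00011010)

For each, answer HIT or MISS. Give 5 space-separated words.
Answer: MISS HIT MISS MISS HIT

Derivation:
vaddr=14: (0,1) not in TLB -> MISS, insert
vaddr=9: (0,1) in TLB -> HIT
vaddr=25: (0,3) not in TLB -> MISS, insert
vaddr=144: (4,2) not in TLB -> MISS, insert
vaddr=26: (0,3) in TLB -> HIT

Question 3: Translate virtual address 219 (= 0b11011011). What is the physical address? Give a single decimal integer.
Answer: 11

Derivation:
vaddr = 219 = 0b11011011
Split: l1_idx=6, l2_idx=3, offset=3
L1[6] = 0
L2[0][3] = 1
paddr = 1 * 8 + 3 = 11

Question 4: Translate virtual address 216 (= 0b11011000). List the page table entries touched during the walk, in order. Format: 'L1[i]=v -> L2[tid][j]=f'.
Answer: L1[6]=0 -> L2[0][3]=1

Derivation:
vaddr = 216 = 0b11011000
Split: l1_idx=6, l2_idx=3, offset=0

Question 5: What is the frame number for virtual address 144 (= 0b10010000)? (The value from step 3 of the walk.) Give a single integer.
Answer: 83

Derivation:
vaddr = 144: l1_idx=4, l2_idx=2
L1[4] = 1; L2[1][2] = 83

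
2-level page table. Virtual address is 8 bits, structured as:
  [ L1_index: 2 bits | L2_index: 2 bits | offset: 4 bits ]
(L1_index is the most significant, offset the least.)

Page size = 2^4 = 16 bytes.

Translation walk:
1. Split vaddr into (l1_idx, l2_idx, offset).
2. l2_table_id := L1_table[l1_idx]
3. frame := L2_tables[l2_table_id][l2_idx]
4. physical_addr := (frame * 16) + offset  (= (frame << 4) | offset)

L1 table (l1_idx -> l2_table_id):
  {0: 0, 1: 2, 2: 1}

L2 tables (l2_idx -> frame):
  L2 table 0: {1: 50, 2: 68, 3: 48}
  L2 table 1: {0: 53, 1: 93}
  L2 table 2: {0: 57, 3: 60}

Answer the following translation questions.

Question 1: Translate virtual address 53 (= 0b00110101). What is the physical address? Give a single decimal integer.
vaddr = 53 = 0b00110101
Split: l1_idx=0, l2_idx=3, offset=5
L1[0] = 0
L2[0][3] = 48
paddr = 48 * 16 + 5 = 773

Answer: 773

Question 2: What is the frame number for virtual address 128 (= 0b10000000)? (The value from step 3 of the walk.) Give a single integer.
Answer: 53

Derivation:
vaddr = 128: l1_idx=2, l2_idx=0
L1[2] = 1; L2[1][0] = 53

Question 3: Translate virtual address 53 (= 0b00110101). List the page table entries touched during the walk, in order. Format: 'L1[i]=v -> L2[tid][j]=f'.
vaddr = 53 = 0b00110101
Split: l1_idx=0, l2_idx=3, offset=5

Answer: L1[0]=0 -> L2[0][3]=48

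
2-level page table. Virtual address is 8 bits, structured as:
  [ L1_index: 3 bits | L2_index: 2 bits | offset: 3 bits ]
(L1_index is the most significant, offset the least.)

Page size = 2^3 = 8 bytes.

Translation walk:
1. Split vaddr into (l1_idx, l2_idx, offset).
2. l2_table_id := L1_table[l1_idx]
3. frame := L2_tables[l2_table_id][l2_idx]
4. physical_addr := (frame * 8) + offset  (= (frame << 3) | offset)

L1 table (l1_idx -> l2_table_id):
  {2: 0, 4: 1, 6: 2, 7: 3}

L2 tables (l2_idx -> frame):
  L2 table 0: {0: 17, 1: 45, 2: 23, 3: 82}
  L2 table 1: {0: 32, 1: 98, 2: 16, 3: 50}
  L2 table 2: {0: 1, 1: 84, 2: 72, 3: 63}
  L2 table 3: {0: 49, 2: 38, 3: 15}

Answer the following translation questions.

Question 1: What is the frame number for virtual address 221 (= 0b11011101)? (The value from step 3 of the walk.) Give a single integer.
vaddr = 221: l1_idx=6, l2_idx=3
L1[6] = 2; L2[2][3] = 63

Answer: 63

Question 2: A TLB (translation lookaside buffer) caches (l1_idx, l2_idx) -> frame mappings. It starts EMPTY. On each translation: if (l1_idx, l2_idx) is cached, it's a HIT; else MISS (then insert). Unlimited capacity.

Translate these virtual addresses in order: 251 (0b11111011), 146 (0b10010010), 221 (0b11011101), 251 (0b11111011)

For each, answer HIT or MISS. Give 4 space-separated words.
Answer: MISS MISS MISS HIT

Derivation:
vaddr=251: (7,3) not in TLB -> MISS, insert
vaddr=146: (4,2) not in TLB -> MISS, insert
vaddr=221: (6,3) not in TLB -> MISS, insert
vaddr=251: (7,3) in TLB -> HIT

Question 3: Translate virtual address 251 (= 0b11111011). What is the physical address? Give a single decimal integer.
Answer: 123

Derivation:
vaddr = 251 = 0b11111011
Split: l1_idx=7, l2_idx=3, offset=3
L1[7] = 3
L2[3][3] = 15
paddr = 15 * 8 + 3 = 123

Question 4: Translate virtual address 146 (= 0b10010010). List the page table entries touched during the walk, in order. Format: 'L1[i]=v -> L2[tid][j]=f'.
Answer: L1[4]=1 -> L2[1][2]=16

Derivation:
vaddr = 146 = 0b10010010
Split: l1_idx=4, l2_idx=2, offset=2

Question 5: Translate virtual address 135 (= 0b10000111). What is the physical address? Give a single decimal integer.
vaddr = 135 = 0b10000111
Split: l1_idx=4, l2_idx=0, offset=7
L1[4] = 1
L2[1][0] = 32
paddr = 32 * 8 + 7 = 263

Answer: 263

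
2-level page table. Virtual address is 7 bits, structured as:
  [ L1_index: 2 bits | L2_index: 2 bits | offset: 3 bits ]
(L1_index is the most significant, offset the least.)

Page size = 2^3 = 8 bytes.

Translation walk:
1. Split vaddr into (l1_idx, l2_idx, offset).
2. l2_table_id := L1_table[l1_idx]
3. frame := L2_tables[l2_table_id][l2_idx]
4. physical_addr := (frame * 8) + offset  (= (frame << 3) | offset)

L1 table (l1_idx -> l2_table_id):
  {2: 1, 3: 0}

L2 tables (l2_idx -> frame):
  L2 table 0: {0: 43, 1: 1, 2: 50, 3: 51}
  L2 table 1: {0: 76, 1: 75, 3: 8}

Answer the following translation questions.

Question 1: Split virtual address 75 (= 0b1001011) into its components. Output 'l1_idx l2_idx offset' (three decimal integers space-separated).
vaddr = 75 = 0b1001011
  top 2 bits -> l1_idx = 2
  next 2 bits -> l2_idx = 1
  bottom 3 bits -> offset = 3

Answer: 2 1 3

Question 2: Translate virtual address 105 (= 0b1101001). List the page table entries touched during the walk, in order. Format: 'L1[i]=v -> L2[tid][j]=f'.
vaddr = 105 = 0b1101001
Split: l1_idx=3, l2_idx=1, offset=1

Answer: L1[3]=0 -> L2[0][1]=1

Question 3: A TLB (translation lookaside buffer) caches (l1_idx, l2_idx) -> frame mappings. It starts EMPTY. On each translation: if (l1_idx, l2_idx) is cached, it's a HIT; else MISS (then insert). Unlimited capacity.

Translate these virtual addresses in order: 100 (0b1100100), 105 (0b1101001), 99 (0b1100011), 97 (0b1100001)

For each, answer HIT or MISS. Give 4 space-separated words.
vaddr=100: (3,0) not in TLB -> MISS, insert
vaddr=105: (3,1) not in TLB -> MISS, insert
vaddr=99: (3,0) in TLB -> HIT
vaddr=97: (3,0) in TLB -> HIT

Answer: MISS MISS HIT HIT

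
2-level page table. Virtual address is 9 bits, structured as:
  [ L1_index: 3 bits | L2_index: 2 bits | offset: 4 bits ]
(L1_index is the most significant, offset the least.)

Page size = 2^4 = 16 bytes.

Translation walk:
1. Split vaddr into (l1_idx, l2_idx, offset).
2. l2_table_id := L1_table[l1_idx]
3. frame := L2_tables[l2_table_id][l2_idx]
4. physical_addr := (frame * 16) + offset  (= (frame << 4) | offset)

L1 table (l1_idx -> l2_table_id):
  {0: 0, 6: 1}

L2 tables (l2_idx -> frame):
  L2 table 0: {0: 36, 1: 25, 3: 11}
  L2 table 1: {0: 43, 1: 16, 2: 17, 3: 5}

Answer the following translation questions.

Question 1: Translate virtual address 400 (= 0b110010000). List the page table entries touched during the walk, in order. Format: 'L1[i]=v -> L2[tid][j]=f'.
vaddr = 400 = 0b110010000
Split: l1_idx=6, l2_idx=1, offset=0

Answer: L1[6]=1 -> L2[1][1]=16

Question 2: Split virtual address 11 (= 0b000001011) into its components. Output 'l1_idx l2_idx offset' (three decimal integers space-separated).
Answer: 0 0 11

Derivation:
vaddr = 11 = 0b000001011
  top 3 bits -> l1_idx = 0
  next 2 bits -> l2_idx = 0
  bottom 4 bits -> offset = 11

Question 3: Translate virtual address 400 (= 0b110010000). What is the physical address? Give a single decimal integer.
Answer: 256

Derivation:
vaddr = 400 = 0b110010000
Split: l1_idx=6, l2_idx=1, offset=0
L1[6] = 1
L2[1][1] = 16
paddr = 16 * 16 + 0 = 256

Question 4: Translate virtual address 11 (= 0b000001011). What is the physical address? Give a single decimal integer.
vaddr = 11 = 0b000001011
Split: l1_idx=0, l2_idx=0, offset=11
L1[0] = 0
L2[0][0] = 36
paddr = 36 * 16 + 11 = 587

Answer: 587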